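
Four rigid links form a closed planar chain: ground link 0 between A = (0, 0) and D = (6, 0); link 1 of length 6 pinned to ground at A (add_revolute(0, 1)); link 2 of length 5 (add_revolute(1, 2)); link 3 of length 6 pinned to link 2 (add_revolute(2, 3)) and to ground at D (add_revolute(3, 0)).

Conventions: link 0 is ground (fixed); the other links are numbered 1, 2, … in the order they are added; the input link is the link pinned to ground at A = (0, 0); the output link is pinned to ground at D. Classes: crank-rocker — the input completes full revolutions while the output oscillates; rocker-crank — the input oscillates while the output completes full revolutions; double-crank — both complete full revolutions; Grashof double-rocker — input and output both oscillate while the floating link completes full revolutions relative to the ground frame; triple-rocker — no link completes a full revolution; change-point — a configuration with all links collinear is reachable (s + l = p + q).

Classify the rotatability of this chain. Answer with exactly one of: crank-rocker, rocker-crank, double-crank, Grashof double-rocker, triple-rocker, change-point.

lengths: ground=6, input=6, coupler=5, output=6
sorted: s=5 (shortest), l=6 (longest), p+q=12
s + l = 11 vs p + q = 12
s + l < p + q (Grashof) with shortest = coupler link → Grashof double-rocker

Grashof double-rocker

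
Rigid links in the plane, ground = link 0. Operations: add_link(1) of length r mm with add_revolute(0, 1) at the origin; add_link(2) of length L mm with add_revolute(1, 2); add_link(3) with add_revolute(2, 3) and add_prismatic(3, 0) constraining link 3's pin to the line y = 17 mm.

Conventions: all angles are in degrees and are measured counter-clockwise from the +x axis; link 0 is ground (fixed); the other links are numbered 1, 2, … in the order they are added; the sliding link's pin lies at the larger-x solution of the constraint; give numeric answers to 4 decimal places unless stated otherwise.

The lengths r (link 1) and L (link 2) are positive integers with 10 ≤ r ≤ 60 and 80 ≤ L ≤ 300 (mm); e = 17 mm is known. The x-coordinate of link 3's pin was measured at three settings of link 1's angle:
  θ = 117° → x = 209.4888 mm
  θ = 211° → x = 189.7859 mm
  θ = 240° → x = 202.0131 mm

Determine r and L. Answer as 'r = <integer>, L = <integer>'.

constraint per measurement: (x − r cos θ)² + (r sin θ − e)² = L²
subtracting the θ₁ and θ₂ equations cancels the r² and L² terms:
r = (x₁² − x₂²) / (2[(x₁cos θ₁ + e sin θ₁) − (x₂cos θ₂ + e sin θ₂)]) = 43.0001 → r = 43
L² = (x₁ − r cos θ₁)² + (r sin θ₁ − e)² = 52900.0153 → L = 230.0000 → L = 230
check at θ₃=240°: x = 202.0131 (printed 202.0131) ✓

r = 43, L = 230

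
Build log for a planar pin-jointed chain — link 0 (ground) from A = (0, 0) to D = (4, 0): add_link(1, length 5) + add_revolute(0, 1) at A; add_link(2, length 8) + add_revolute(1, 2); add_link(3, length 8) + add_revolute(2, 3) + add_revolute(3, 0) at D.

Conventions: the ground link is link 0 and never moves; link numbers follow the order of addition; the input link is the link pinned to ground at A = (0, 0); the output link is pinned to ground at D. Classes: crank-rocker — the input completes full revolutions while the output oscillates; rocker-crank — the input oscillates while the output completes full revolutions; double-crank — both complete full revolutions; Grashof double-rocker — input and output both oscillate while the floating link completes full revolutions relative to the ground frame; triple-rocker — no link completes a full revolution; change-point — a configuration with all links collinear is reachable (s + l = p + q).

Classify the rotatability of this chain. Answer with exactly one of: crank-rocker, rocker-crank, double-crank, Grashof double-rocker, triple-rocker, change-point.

lengths: ground=4, input=5, coupler=8, output=8
sorted: s=4 (shortest), l=8 (longest), p+q=13
s + l = 12 vs p + q = 13
s + l < p + q (Grashof) with shortest = ground link → double-crank

double-crank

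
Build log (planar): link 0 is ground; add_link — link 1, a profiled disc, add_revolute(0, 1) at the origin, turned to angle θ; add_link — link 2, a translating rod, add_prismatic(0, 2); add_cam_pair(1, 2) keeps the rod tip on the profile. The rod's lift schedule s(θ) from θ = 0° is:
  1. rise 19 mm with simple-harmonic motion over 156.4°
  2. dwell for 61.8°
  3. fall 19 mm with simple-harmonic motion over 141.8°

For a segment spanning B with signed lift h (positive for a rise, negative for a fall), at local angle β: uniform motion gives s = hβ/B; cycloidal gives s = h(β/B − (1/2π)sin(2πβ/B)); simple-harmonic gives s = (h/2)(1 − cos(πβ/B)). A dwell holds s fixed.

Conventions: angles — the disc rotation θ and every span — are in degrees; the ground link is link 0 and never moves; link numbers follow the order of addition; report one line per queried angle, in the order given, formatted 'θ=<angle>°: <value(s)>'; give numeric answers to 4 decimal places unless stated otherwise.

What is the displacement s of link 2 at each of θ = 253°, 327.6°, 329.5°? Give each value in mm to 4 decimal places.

seg 1 [0°–156.4°] simple-harmonic, h=19: full span → s += 19 → s = 19.0000
seg 2 [156.4°–218.2°] dwell: s stays 19.0000
seg 3 [218.2°–360°] simple-harmonic, h=-19: θ=253° here. β=34.8, B=141.8. -19/2·(1 − cos(π·0.2454)) = -2.6864 → s = 16.3136
seg 3 [218.2°–360°] simple-harmonic, h=-19: θ=327.6° here. β=109.4, B=141.8. -19/2·(1 − cos(π·0.7715)) = -16.6558 → s = 2.3442
seg 3 [218.2°–360°] simple-harmonic, h=-19: θ=329.5° here. β=111.3, B=141.8. -19/2·(1 − cos(π·0.7849)) = -16.9124 → s = 2.0876

θ=253°: 16.3136
θ=327.6°: 2.3442
θ=329.5°: 2.0876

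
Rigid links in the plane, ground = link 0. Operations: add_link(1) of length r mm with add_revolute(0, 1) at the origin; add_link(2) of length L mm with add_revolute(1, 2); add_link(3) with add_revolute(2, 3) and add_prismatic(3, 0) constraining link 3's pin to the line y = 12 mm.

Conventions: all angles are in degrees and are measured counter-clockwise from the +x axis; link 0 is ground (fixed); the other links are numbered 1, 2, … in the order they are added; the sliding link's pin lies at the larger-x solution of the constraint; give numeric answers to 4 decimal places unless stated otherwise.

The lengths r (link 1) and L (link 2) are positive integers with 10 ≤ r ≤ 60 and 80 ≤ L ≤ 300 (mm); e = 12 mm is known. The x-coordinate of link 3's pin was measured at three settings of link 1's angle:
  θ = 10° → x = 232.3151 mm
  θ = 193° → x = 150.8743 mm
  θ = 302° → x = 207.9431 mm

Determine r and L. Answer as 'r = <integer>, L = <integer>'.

constraint per measurement: (x − r cos θ)² + (r sin θ − e)² = L²
subtracting the θ₁ and θ₂ equations cancels the r² and L² terms:
r = (x₁² − x₂²) / (2[(x₁cos θ₁ + e sin θ₁) − (x₂cos θ₂ + e sin θ₂)]) = 41.0000 → r = 41
L² = (x₁ − r cos θ₁)² + (r sin θ₁ − e)² = 36864.0075 → L = 192.0000 → L = 192
check at θ₃=302°: x = 207.9431 (printed 207.9431) ✓

r = 41, L = 192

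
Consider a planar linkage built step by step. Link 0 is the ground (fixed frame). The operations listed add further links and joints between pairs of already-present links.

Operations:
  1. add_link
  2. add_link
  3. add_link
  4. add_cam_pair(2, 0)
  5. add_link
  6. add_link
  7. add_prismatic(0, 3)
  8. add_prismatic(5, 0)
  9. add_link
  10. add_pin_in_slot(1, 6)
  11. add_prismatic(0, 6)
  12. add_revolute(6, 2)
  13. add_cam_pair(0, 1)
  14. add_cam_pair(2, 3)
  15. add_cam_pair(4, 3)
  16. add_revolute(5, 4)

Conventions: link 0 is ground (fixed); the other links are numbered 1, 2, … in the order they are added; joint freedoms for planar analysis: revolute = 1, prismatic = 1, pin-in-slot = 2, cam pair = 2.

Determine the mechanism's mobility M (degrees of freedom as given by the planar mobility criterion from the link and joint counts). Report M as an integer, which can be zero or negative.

ground; <1,0,0>
#1 <2,0,0>
#2 <3,0,0>
#3 <4,0,0>
C:2↔0 J2 <4,0,1>
#4 <5,0,1>
#5 <6,0,1>
P:0↔3 J1 <6,1,1>
P:5↔0 J1 <6,2,1>
#6 <7,2,1>
PS:1↔6 J2 <7,2,2>
P:0↔6 J1 <7,3,2>
R:6↔2 J1 <7,4,2>
C:0↔1 J2 <7,4,3>
C:2↔3 J2 <7,4,4>
C:4↔3 J2 <7,4,5>
R:5↔4 J1 <7,5,5>
3×6 − 2×5 − 1×5 = 3

M = 3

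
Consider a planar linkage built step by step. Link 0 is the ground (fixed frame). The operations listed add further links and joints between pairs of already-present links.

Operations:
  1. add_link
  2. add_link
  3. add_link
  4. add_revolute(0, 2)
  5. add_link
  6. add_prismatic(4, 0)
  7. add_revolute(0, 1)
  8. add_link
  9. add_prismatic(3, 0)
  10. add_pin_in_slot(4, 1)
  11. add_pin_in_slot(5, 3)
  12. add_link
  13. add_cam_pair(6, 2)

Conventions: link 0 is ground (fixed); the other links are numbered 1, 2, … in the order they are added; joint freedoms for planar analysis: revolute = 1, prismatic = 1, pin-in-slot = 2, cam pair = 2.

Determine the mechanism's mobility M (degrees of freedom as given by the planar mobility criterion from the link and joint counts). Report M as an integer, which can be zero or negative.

(L,J1,J2)=(1,0,0); link0 fixed
link1: (2,0,0)
link2: (3,0,0)
link3: (4,0,0)
R 0-2 [J1]: (4,1,0)
link4: (5,1,0)
P 4-0 [J1]: (5,2,0)
R 0-1 [J1]: (5,3,0)
link5: (6,3,0)
P 3-0 [J1]: (6,4,0)
PS 4-1 [J2]: (6,4,1)
PS 5-3 [J2]: (6,4,2)
link6: (7,4,2)
C 6-2 [J2]: (7,4,3)
Grübler: 3·6 − 2·4 − 3 = 7

M = 7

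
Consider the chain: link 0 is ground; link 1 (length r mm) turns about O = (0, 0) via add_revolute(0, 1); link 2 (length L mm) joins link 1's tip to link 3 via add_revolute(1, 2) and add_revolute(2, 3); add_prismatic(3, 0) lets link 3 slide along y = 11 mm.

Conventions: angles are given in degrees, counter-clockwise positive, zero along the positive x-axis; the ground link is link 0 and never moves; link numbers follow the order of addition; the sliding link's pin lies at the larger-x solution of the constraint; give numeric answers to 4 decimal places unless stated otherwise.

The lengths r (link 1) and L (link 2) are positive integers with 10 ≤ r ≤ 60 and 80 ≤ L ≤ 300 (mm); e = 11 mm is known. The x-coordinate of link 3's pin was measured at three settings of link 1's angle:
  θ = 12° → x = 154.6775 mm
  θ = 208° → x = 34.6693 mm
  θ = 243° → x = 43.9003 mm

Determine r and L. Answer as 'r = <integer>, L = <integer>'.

constraint per measurement: (x − r cos θ)² + (r sin θ − e)² = L²
subtracting the θ₁ and θ₂ equations cancels the r² and L² terms:
r = (x₁² − x₂²) / (2[(x₁cos θ₁ + e sin θ₁) − (x₂cos θ₂ + e sin θ₂)]) = 60.0000 → r = 60
L² = (x₁ − r cos θ₁)² + (r sin θ₁ − e)² = 9215.9945 → L = 96.0000 → L = 96
check at θ₃=243°: x = 43.9003 (printed 43.9003) ✓

r = 60, L = 96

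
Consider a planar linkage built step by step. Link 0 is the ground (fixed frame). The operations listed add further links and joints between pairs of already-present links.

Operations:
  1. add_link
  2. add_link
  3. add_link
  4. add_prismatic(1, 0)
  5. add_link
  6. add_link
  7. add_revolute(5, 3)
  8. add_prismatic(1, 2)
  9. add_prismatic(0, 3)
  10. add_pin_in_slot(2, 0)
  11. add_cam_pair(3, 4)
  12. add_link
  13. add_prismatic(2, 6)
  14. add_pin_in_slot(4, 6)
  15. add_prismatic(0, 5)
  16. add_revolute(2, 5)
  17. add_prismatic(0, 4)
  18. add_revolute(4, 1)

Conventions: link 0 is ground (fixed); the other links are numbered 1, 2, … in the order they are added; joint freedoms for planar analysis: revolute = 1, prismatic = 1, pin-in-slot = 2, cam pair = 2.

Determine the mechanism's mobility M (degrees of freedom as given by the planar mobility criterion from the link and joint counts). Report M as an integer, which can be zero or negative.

L=1 J1=0 J2=0
add link → L=2 J1=0 J2=0
add link → L=3 J1=0 J2=0
add link → L=4 J1=0 J2=0
P@1,0 dof=1 J1 → L=4 J1=1 J2=0
add link → L=5 J1=1 J2=0
add link → L=6 J1=1 J2=0
R@5,3 dof=1 J1 → L=6 J1=2 J2=0
P@1,2 dof=1 J1 → L=6 J1=3 J2=0
P@0,3 dof=1 J1 → L=6 J1=4 J2=0
PS@2,0 dof=2 J2 → L=6 J1=4 J2=1
C@3,4 dof=2 J2 → L=6 J1=4 J2=2
add link → L=7 J1=4 J2=2
P@2,6 dof=1 J1 → L=7 J1=5 J2=2
PS@4,6 dof=2 J2 → L=7 J1=5 J2=3
P@0,5 dof=1 J1 → L=7 J1=6 J2=3
R@2,5 dof=1 J1 → L=7 J1=7 J2=3
P@0,4 dof=1 J1 → L=7 J1=8 J2=3
R@4,1 dof=1 J1 → L=7 J1=9 J2=3
M=3(L−1)−2J1−J2=3·6−2·9−3=-3

M = -3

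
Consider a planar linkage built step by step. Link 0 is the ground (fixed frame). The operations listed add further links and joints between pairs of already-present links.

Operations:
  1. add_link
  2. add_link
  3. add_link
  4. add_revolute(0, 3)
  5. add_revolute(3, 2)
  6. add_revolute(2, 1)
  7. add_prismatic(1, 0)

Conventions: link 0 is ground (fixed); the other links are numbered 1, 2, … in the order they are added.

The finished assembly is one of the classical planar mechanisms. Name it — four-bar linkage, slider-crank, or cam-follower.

links: 4 (incl. ground); joints: 3 revolute, 1 prismatic, 0 higher (cam) pair, forming one closed loop
4 links, 3 revolutes + 1 prismatic in one loop → slider-crank

slider-crank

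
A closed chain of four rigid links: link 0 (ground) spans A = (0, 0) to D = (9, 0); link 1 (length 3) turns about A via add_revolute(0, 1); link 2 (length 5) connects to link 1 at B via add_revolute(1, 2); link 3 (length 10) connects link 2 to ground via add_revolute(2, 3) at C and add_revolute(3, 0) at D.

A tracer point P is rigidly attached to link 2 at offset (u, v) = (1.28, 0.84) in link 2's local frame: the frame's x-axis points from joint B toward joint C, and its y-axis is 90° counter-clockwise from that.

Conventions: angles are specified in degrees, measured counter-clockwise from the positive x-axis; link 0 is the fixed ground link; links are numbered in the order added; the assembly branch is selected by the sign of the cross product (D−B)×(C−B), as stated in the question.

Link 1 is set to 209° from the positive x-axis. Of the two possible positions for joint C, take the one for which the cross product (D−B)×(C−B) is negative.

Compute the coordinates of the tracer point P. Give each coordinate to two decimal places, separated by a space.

A=(0,0), D=(9.00,0)
B = A + 3.00·(cos209°, sin209°) = (-2.6239, -1.4544)
|BD| = 11.7145
circle(B,5.00) ∩ circle(D,10.00): a=2.6561, h=4.2362
  candidates: C₊=(-0.5143,3.0787) cross=49.625; C₋=(0.5376,-5.3281) cross=-49.625
  branch - wants cross < 0 → take C=(0.5376,-5.3281) (cross=-49.625)
ex = (C−B)/|BC| = (0.6323,-0.7747); ey = (0.7747,0.6323)
P = B + 1.28·ex + 0.84·ey = (-1.1637,-1.9149)

-1.16 -1.91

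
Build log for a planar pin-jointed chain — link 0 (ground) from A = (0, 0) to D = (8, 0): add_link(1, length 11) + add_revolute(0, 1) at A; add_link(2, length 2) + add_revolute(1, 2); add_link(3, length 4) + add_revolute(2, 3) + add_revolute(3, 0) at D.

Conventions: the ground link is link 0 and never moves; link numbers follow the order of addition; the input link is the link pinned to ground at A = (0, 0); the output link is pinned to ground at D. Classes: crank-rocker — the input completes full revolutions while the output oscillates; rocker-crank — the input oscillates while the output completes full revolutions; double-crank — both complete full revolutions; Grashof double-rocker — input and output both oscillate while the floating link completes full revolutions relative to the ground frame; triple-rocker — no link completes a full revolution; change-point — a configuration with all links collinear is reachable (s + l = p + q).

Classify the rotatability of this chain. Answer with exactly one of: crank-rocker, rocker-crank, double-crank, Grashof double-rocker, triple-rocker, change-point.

lengths: ground=8, input=11, coupler=2, output=4
sorted: s=2 (shortest), l=11 (longest), p+q=12
s + l = 13 vs p + q = 12
s + l > p + q → non-Grashof → no link fully rotates → triple-rocker

triple-rocker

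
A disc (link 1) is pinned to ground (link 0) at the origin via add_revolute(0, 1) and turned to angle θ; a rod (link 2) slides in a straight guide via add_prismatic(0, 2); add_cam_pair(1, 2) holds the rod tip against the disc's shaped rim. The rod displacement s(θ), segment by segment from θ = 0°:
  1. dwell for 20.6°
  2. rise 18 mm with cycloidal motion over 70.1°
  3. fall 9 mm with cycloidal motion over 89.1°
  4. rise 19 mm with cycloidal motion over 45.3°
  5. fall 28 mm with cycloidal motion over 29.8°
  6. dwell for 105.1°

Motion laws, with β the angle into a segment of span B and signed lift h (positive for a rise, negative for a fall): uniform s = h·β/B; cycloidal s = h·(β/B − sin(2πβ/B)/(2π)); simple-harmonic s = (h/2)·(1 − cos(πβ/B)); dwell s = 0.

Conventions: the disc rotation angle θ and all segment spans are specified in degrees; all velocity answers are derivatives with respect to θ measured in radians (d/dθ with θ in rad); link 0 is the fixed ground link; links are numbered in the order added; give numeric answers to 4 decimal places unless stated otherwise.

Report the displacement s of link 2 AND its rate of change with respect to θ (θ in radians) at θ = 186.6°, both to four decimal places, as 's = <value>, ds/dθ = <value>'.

segment 1 (0° to 20.6°, dwell): s unchanged at 0.0000
segment 2 (20.6° to 90.7°, cycloidal, h = 18) is passed completely: s = 0.0000 + (18) = 18.0000
segment 3 (90.7° to 179.8°, cycloidal, h = -9) is passed completely: s = 18.0000 + (-9) = 9.0000
θ = 186.6° falls in segment 4 (179.8° to 225.1°, cycloidal, h = 19): β = 186.6 − 179.8 = 6.8°, B = 45.3°; Δs = 19·(0.1501 − sin(2π·0.1501)/(2π)) = 0.4044; s = 9.0000 + 0.4044 = 9.4044
velocity in seg [179.8°–225.1°] (cycloidal), θ in radians: β = 6.8° = 0.1187 rad, B = 45.3° = 0.7906 rad; ds/dθ = (h/B)(1 − cos(2πβ/B)) = (19/0.7906)(1 − cos(2π·0.1501)) = 9.919560 mm/rad

s = 9.4044, ds/dθ = 9.9196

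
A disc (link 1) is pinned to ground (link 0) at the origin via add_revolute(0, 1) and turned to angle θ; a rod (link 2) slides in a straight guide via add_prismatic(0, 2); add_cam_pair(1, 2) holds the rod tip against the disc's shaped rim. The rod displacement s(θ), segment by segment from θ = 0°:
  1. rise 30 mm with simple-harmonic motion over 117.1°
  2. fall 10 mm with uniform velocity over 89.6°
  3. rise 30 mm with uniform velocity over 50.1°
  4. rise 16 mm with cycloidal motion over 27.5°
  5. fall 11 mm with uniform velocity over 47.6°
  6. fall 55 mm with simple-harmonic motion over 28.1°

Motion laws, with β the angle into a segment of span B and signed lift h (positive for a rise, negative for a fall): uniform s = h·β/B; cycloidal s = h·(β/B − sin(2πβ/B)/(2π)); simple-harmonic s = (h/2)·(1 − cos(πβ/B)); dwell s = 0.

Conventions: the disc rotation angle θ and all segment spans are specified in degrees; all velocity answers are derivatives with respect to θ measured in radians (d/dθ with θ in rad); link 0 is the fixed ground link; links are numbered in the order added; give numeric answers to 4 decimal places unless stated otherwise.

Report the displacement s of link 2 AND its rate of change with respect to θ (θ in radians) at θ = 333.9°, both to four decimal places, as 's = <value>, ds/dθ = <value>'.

segment 1 (0° to 117.1°, simple-harmonic, h = 30) is passed completely: s = 0.0000 + (30) = 30.0000
segment 2 (117.1° to 206.7°, uniform, h = -10) is passed completely: s = 30.0000 + (-10) = 20.0000
segment 3 (206.7° to 256.8°, uniform, h = 30) is passed completely: s = 20.0000 + (30) = 50.0000
segment 4 (256.8° to 284.3°, cycloidal, h = 16) is passed completely: s = 50.0000 + (16) = 66.0000
segment 5 (284.3° to 331.9°, uniform, h = -11) is passed completely: s = 66.0000 + (-11) = 55.0000
θ = 333.9° falls in segment 6 (331.9° to 360°, simple-harmonic, h = -55): β = 333.9 − 331.9 = 2°, B = 28.1°; Δs = -55/2·(1 − cos(π·0.0712)) = -0.6846; s = 55.0000 − 0.6846 = 54.3154
velocity in seg [331.9°–360°] (simple-harmonic), θ in radians: β = 2° = 0.0349 rad, B = 28.1° = 0.4904 rad; ds/dθ = (πh/(2B)) sin(πβ/B) = (π·(-55)/(2·0.4904)) sin(π·0.0712) = -39.061368 mm/rad

s = 54.3154, ds/dθ = -39.0614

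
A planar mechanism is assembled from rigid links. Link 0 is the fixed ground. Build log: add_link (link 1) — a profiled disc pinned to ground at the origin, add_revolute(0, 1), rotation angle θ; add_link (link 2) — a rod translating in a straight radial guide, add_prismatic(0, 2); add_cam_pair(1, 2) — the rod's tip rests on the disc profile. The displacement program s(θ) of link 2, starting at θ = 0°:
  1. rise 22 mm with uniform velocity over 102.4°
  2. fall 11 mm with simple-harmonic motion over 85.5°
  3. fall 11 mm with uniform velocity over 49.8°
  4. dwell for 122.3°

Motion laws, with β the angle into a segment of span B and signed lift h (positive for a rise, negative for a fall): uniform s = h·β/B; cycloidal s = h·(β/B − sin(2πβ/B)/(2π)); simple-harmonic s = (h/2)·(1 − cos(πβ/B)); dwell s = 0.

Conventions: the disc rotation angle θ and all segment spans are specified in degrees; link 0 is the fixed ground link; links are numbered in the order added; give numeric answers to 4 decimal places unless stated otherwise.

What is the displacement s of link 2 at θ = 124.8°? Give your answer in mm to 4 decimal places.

seg 1 [0°–102.4°] uniform, h=22: full span → s += 22 → s = 22.0000
seg 2 [102.4°–187.9°] simple-harmonic, h=-11: θ=124.8° here. β=22.4, B=85.5. -11/2·(1 − cos(π·0.2620)) = -1.7601 → s = 20.2399

20.2399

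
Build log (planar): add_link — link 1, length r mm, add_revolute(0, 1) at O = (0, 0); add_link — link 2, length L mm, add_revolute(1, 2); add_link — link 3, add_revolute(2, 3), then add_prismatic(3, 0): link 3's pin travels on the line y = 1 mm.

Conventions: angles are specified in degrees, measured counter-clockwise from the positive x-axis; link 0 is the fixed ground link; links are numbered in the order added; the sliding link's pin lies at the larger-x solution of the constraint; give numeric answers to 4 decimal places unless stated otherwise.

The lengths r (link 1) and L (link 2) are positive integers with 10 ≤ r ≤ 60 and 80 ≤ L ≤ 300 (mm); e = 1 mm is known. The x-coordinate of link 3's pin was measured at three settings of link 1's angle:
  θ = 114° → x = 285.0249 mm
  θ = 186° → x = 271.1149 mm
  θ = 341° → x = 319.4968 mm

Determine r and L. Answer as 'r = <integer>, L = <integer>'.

constraint per measurement: (x − r cos θ)² + (r sin θ − e)² = L²
subtracting the θ₁ and θ₂ equations cancels the r² and L² terms:
r = (x₁² − x₂²) / (2[(x₁cos θ₁ + e sin θ₁) − (x₂cos θ₂ + e sin θ₂)]) = 25.0001 → r = 25
L² = (x₁ − r cos θ₁)² + (r sin θ₁ − e)² = 87616.0199 → L = 296.0000 → L = 296
check at θ₃=341°: x = 319.4968 (printed 319.4968) ✓

r = 25, L = 296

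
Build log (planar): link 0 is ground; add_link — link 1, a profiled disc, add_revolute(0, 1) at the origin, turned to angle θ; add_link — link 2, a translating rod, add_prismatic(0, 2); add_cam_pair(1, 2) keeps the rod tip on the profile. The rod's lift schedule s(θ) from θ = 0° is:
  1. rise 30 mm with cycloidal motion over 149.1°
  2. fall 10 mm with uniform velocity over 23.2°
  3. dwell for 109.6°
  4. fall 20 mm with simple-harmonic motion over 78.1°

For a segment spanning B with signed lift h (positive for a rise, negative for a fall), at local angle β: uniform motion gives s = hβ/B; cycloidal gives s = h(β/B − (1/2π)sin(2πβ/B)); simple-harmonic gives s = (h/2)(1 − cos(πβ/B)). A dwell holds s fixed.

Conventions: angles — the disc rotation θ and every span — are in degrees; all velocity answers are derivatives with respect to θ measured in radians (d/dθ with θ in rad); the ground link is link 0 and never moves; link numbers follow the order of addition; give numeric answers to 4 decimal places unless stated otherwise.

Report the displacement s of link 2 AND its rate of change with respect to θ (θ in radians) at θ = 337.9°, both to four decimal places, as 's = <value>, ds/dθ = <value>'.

seg 1 [0°–149.1°] cycloidal, h=30: full span → s += 30 → s = 30.0000
seg 2 [149.1°–172.3°] uniform, h=-10: full span → s += -10 → s = 20.0000
seg 3 [172.3°–281.9°] dwell: s stays 20.0000
seg 4 [281.9°–360°] simple-harmonic, h=-20: θ=337.9° here. β=56, B=78.1. -20/2·(1 − cos(π·0.7170)) = -16.3021 → s = 3.6979
velocity in seg [281.9°–360°] (simple-harmonic), θ in radians: β = 56° = 0.9774 rad, B = 78.1° = 1.3631 rad; ds/dθ = (πh/(2B)) sin(πβ/B) = (π·(-20)/(2·1.3631)) sin(π·0.7170) = -17.894632 mm/rad

s = 3.6979, ds/dθ = -17.8946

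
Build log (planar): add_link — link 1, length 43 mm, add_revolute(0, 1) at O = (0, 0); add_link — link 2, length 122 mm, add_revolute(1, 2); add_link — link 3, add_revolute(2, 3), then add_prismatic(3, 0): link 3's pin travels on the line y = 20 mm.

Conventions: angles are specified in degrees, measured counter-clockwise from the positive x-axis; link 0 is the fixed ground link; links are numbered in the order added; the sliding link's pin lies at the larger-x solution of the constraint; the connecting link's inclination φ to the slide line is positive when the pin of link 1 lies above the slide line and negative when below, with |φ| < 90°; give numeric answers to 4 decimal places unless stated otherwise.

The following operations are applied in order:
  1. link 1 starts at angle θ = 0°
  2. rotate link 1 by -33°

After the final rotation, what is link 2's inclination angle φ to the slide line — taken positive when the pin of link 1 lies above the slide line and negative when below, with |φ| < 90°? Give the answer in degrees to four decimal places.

geometry: r = 43 mm, L = 122 mm, e = 20 mm; θ starts at 0°
rotate link 1 by -33°: θ ← 0° -33° = -33°
h = r sin θ − e = -23.419479 − 20 = -43.419479
sin φ = h / L = -43.419479 / 122 = -0.35589736
φ = arcsin(-0.35589736) = -20.848452°

-20.8485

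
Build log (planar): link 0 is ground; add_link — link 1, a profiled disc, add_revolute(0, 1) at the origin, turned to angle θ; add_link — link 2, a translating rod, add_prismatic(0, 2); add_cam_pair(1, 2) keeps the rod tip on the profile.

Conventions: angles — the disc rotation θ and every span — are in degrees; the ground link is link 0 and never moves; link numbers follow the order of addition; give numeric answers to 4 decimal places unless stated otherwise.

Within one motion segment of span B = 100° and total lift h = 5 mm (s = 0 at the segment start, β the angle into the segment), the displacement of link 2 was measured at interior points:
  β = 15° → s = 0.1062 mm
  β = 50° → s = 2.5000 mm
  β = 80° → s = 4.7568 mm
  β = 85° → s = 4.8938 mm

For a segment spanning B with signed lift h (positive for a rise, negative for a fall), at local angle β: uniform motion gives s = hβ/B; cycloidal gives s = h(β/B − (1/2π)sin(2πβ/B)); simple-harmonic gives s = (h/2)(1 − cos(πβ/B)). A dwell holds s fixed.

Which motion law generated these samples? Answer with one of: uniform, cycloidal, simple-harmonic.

candidates at β/B = r: uniform s = h·r (linear in β); cycloidal s = h·(r − sin(2πr)/(2π)); simple-harmonic s = (h/2)(1 − cos(πr))
β=15°: printed 0.1062 | uniform 0.7500, cycloidal 0.1062, simple-harmonic 0.2725
β=50°: printed 2.5000 | uniform 2.5000, cycloidal 2.5000, simple-harmonic 2.5000
β=80°: printed 4.7568 | uniform 4.0000, cycloidal 4.7568, simple-harmonic 4.5225
β=85°: printed 4.8938 | uniform 4.2500, cycloidal 4.8938, simple-harmonic 4.7275
only one law matches every sample → cycloidal

cycloidal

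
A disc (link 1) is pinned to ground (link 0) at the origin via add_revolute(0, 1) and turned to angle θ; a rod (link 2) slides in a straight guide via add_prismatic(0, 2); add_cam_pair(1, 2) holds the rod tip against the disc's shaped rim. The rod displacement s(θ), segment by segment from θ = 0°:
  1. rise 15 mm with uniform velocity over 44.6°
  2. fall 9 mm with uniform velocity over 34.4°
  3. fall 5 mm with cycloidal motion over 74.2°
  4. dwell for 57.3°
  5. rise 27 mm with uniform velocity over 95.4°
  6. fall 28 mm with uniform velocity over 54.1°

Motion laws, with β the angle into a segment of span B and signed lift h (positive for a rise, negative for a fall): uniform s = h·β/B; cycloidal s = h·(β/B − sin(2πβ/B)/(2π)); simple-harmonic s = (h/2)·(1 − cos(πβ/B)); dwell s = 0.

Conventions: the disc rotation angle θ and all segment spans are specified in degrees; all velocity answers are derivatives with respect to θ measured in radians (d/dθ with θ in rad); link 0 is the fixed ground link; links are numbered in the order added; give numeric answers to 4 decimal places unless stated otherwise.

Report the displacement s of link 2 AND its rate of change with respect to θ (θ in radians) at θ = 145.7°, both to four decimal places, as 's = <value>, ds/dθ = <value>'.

segment 1 (0° to 44.6°, uniform, h = 15) is passed completely: s = 0.0000 + (15) = 15.0000
segment 2 (44.6° to 79°, uniform, h = -9) is passed completely: s = 15.0000 + (-9) = 6.0000
θ = 145.7° falls in segment 3 (79° to 153.2°, cycloidal, h = -5): β = 145.7 − 79 = 66.7°, B = 74.2°; Δs = -5·(0.8989 − sin(2π·0.8989)/(2π)) = -4.9667; s = 6.0000 − 4.9667 = 1.0333
velocity in seg [79°–153.2°] (cycloidal), θ in radians: β = 66.7° = 1.1641 rad, B = 74.2° = 1.2950 rad; ds/dθ = (h/B)(1 − cos(2πβ/B)) = ((-5)/1.2950)(1 − cos(2π·0.8989)) = -0.752812 mm/rad

s = 1.0333, ds/dθ = -0.7528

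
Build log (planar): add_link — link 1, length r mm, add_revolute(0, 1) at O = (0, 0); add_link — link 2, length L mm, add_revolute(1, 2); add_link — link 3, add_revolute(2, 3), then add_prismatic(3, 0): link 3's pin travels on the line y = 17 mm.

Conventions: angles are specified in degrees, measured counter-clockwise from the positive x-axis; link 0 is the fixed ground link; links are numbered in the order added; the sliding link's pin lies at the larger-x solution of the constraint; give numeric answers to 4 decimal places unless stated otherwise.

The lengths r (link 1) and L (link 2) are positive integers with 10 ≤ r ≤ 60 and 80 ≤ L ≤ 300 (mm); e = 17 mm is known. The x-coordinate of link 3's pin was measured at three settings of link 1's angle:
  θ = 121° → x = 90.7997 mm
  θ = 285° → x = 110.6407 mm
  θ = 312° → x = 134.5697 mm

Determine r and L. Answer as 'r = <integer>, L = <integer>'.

constraint per measurement: (x − r cos θ)² + (r sin θ − e)² = L²
subtracting the θ₁ and θ₂ equations cancels the r² and L² terms:
r = (x₁² − x₂²) / (2[(x₁cos θ₁ + e sin θ₁) − (x₂cos θ₂ + e sin θ₂)]) = 45.0000 → r = 45
L² = (x₁ − r cos θ₁)² + (r sin θ₁ − e)² = 13455.9968 → L = 116.0000 → L = 116
check at θ₃=312°: x = 134.5697 (printed 134.5697) ✓

r = 45, L = 116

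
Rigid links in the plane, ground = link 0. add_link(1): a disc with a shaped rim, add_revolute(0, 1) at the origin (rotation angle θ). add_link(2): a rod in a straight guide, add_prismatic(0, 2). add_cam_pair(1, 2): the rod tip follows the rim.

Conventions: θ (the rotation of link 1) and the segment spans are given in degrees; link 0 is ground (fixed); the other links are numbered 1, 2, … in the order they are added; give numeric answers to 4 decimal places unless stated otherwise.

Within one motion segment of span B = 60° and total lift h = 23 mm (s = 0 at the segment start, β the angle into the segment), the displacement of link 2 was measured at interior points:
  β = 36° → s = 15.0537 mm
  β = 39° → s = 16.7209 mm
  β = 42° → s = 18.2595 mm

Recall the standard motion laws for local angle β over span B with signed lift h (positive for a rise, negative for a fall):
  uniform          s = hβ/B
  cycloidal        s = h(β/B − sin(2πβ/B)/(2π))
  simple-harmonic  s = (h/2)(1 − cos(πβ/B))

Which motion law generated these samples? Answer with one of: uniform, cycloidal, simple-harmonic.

candidates at β/B = r: uniform s = h·r (linear in β); cycloidal s = h·(r − sin(2πr)/(2π)); simple-harmonic s = (h/2)(1 − cos(πr))
β=36°: printed 15.0537 | uniform 13.8000, cycloidal 15.9516, simple-harmonic 15.0537
β=39°: printed 16.7209 | uniform 14.9500, cycloidal 17.9115, simple-harmonic 16.7209
β=42°: printed 18.2595 | uniform 16.1000, cycloidal 19.5814, simple-harmonic 18.2595
only one law matches every sample → simple-harmonic

simple-harmonic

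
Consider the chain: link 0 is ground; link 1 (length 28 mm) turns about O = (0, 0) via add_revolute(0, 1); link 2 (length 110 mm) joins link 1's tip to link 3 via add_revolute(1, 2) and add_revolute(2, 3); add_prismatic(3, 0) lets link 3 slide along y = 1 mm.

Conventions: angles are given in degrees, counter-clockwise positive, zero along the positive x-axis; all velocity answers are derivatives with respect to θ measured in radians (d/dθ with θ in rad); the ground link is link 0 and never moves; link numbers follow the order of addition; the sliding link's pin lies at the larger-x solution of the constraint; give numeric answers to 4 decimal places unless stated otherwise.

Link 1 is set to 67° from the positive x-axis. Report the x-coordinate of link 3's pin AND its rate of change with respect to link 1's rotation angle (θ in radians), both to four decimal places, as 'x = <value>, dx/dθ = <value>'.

geometry: r = 28 mm, L = 110 mm, e = 1 mm
crank pin P = (r cos θ, r sin θ) = (10.940472, 25.774136)
h = r sin θ − e = 25.774136 − 1 = 24.774136
x = r cos θ + √(L² − h²) = 10.940472 + 107.173888 = 118.114359
dx/dθ = −r sin θ − h·r cos θ/√(L² − h²) (θ in radians; h = 24.774136) = -28.303117

x = 118.1144, dx/dθ = -28.3031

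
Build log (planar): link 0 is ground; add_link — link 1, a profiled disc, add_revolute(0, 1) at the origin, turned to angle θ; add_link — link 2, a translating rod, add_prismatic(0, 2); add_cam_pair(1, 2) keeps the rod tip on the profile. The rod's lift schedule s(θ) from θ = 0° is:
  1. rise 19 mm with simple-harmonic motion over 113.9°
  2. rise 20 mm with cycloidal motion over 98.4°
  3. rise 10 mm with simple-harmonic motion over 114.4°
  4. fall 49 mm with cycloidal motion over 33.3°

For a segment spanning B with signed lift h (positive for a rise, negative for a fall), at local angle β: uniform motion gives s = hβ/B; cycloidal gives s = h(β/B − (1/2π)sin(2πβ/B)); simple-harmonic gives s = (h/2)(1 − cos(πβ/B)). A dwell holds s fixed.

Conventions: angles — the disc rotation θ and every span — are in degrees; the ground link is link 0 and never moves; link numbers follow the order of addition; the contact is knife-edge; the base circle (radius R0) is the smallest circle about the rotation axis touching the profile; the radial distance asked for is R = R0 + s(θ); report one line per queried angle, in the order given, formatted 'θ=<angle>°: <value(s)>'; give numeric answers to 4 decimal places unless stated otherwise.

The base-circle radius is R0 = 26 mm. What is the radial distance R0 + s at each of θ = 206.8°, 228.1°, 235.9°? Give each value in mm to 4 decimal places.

seg 1 [0°–113.9°] simple-harmonic, h=19: full span → s += 19 → s = 19.0000
seg 2 [113.9°–212.3°] cycloidal, h=20: θ=206.8° here. β=92.9, B=98.4. 20·(0.9441 − sin(2π·0.9441)/(2π)) = 19.9772 → s = 38.9772
seg 2 [113.9°–212.3°] cycloidal, h=20: full span → s += 20 → s = 39.0000
seg 3 [212.3°–326.7°] simple-harmonic, h=10: θ=228.1° here. β=15.8, B=114.4. 10/2·(1 − cos(π·0.1381)) = 0.4633 → s = 39.4633
seg 3 [212.3°–326.7°] simple-harmonic, h=10: θ=235.9° here. β=23.6, B=114.4. 10/2·(1 − cos(π·0.2063)) = 1.0138 → s = 40.0138
θ=206.8°: R = R0 + s = 26 + 38.9772 = 64.9772
θ=228.1°: R = R0 + s = 26 + 39.4633 = 65.4633
θ=235.9°: R = R0 + s = 26 + 40.0138 = 66.0138

θ=206.8°: 64.9772
θ=228.1°: 65.4633
θ=235.9°: 66.0138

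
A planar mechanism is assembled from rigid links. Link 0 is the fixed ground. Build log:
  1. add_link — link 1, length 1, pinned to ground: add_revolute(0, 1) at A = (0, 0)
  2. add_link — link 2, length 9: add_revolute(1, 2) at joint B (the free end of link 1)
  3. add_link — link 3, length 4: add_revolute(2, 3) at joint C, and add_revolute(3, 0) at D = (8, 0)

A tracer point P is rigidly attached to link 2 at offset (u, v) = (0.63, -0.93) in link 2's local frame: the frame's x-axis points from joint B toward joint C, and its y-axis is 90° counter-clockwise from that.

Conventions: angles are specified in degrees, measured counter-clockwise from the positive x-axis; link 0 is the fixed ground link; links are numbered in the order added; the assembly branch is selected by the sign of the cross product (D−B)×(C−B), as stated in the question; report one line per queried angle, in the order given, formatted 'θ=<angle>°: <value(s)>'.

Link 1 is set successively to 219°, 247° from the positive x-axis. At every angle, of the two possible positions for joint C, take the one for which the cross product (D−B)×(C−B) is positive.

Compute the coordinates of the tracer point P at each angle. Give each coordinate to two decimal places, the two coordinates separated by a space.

A=(0,0), D=(8.00,0)
θ=219°: B = A + 1.00·(cos219°, sin219°) = (-0.7771, -0.6293)
θ=219°: |BD| = 8.7997
θ=219°: circle(B,9.00) ∩ circle(D,4.00): a=8.0932, h=3.9371
θ=219°:   candidates: C₊=(7.0137,3.8765) cross=34.645; C₋=(7.5769,-3.9776) cross=-34.645
θ=219°:   branch + wants cross > 0 → take C=(7.0137,3.8765) (cross=34.645)
θ=219°: ex = (C−B)/|BC| = (0.8657,0.5006); ey = (-0.5006,0.8657)
θ=219°: P = B + 0.63·ex + -0.93·ey = (0.2338,-1.1190)
θ=247°: B = A + 1.00·(cos247°, sin247°) = (-0.3907, -0.9205)
θ=247°: |BD| = 8.4411
θ=247°: circle(B,9.00) ∩ circle(D,4.00): a=8.0708, h=3.9828
θ=247°:   candidates: C₊=(7.1976,3.9187) cross=33.619; C₋=(8.0662,-3.9995) cross=-33.619
θ=247°:   branch + wants cross > 0 → take C=(7.1976,3.9187) (cross=33.619)
θ=247°: ex = (C−B)/|BC| = (0.8431,0.5377); ey = (-0.5377,0.8431)
θ=247°: P = B + 0.63·ex + -0.93·ey = (0.6405,-1.3659)

θ=219°: 0.23 -1.12
θ=247°: 0.64 -1.37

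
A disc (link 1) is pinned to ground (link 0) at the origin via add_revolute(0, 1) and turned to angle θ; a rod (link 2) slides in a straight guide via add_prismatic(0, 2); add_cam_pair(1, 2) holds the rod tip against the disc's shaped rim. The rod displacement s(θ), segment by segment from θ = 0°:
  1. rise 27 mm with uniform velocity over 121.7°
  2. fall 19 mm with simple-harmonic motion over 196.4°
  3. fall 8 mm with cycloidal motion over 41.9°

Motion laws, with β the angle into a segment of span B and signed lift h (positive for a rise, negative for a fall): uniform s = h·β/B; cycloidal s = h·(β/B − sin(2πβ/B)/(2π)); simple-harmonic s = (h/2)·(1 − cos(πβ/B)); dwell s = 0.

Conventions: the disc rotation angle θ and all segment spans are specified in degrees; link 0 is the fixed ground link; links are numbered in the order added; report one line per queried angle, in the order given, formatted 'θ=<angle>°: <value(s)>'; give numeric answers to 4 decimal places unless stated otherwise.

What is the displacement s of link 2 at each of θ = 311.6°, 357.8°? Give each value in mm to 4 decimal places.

segment 1 (0° to 121.7°, uniform, h = 27) is passed completely: s = 0.0000 + (27) = 27.0000
θ = 311.6° falls in segment 2 (121.7° to 318.1°, simple-harmonic, h = -19): β = 311.6 − 121.7 = 189.9°, B = 196.4°; Δs = -19/2·(1 − cos(π·0.9669)) = -18.9487; s = 27.0000 − 18.9487 = 8.0513
segment 2 (121.7° to 318.1°, simple-harmonic, h = -19) is passed completely: s = 27.0000 + (-19) = 8.0000
θ = 357.8° falls in segment 3 (318.1° to 360°, cycloidal, h = -8): β = 357.8 − 318.1 = 39.7°, B = 41.9°; Δs = -8·(0.9475 − sin(2π·0.9475)/(2π)) = -7.9924; s = 8.0000 − 7.9924 = 0.0076

θ=311.6°: 8.0513
θ=357.8°: 0.0076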